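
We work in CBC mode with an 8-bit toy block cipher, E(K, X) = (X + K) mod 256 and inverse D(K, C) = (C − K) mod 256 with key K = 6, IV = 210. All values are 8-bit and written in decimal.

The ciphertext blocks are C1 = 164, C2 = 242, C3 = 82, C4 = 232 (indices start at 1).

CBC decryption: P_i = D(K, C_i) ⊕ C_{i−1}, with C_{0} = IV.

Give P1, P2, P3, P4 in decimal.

P1: D(K, 164) = 158; 158 ⊕ 210 = 76.
P2: D(K, 242) = 236; 236 ⊕ 164 = 72.
P3: D(K, 82) = 76; 76 ⊕ 242 = 190.
P4: D(K, 232) = 226; 226 ⊕ 82 = 176.

P1 = 76, P2 = 72, P3 = 190, P4 = 176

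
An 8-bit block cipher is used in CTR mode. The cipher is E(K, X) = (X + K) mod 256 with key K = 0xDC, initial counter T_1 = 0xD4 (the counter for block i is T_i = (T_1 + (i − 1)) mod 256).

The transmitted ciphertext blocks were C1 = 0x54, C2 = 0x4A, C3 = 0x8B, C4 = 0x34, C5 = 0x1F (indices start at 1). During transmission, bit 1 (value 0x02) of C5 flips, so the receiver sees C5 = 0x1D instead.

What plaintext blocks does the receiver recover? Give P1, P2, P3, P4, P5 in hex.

P1 = 0xE4, P2 = 0xFB, P3 = 0x39, P4 = 0x87, P5 = 0xA9

CTR decryption: S_i = E(K, T_i) where T_i is the counter for block i; P_i = C_i ⊕ S_i.
Only C5 changed, to 0x1D. In CTR, a change in C_i flips the same bit in P_i only; the keystream is unaffected. Decrypting the received ciphertext:
P1: T = 0xD4, S = E(K, T) = 0xB0; 0x54 ⊕ 0xB0 = 0xE4.
P2: T = 0xD5, S = E(K, T) = 0xB1; 0x4A ⊕ 0xB1 = 0xFB.
P3: T = 0xD6, S = E(K, T) = 0xB2; 0x8B ⊕ 0xB2 = 0x39.
P4: T = 0xD7, S = E(K, T) = 0xB3; 0x34 ⊕ 0xB3 = 0x87.
P5: T = 0xD8, S = E(K, T) = 0xB4; 0x1D ⊕ 0xB4 = 0xA9.
Blocks that differ from the original plaintext: P5.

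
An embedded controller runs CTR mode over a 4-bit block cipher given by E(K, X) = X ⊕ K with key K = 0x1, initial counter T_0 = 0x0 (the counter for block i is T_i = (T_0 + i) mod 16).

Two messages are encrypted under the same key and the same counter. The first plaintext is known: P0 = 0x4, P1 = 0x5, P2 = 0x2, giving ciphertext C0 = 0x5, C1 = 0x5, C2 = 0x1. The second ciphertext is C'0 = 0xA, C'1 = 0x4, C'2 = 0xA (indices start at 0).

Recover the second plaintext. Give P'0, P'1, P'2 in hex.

P'0 = 0xB, P'1 = 0x4, P'2 = 0x9

In CTR with a reused counter, both messages share the same keystream S_i, so C_i ⊕ C'_i = P_i ⊕ P'_i and thus P'_i = P_i ⊕ C_i ⊕ C'_i.
P'0: 0x4 ⊕ 0x5 ⊕ 0xA = 0xB.
P'1: 0x5 ⊕ 0x5 ⊕ 0x4 = 0x4.
P'2: 0x2 ⊕ 0x1 ⊕ 0xA = 0x9.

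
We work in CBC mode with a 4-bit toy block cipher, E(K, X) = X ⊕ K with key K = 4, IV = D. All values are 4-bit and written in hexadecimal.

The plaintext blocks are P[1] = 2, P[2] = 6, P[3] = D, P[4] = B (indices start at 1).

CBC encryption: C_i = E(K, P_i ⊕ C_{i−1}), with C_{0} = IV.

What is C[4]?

C[4] = F

C[1]: P[1] ⊕ D = F; E(K, F) = B.
C[2]: P[2] ⊕ B = D; E(K, D) = 9.
C[3]: P[3] ⊕ 9 = 4; E(K, 4) = 0.
C[4]: P[4] ⊕ 0 = B; E(K, B) = F.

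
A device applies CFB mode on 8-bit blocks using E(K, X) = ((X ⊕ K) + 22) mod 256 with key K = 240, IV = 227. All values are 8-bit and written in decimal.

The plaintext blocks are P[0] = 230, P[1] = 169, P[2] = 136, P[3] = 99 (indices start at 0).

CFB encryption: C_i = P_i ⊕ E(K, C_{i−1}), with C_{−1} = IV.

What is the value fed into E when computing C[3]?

C[0]: E(K, 227) = 41; 230 ⊕ 41 = 207.
C[1]: E(K, 207) = 85; 169 ⊕ 85 = 252.
C[2]: E(K, 252) = 34; 136 ⊕ 34 = 170.
C[3]: E(K, 170) = 112; 99 ⊕ 112 = 19.
So the input to E for block [3] is 170.

170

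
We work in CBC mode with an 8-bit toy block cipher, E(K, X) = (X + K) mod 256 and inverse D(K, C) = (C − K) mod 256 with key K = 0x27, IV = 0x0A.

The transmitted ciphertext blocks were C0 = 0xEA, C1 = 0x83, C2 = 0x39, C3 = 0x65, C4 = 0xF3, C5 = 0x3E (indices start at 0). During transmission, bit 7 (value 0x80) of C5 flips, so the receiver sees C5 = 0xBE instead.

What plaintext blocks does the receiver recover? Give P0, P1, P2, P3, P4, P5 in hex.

P0 = 0xC9, P1 = 0xB6, P2 = 0x91, P3 = 0x07, P4 = 0xA9, P5 = 0x64

CBC decryption: P_i = D(K, C_i) ⊕ C_{i−1}, with C_{−1} = IV.
Only C5 changed, to 0xBE. In CBC, a change in C_i garbles P_i and flips the same bit in P_{i+1}. Decrypting the received ciphertext:
P0: D(K, 0xEA) = 0xC3; 0xC3 ⊕ 0x0A = 0xC9.
P1: D(K, 0x83) = 0x5C; 0x5C ⊕ 0xEA = 0xB6.
P2: D(K, 0x39) = 0x12; 0x12 ⊕ 0x83 = 0x91.
P3: D(K, 0x65) = 0x3E; 0x3E ⊕ 0x39 = 0x07.
P4: D(K, 0xF3) = 0xCC; 0xCC ⊕ 0x65 = 0xA9.
P5: D(K, 0xBE) = 0x97; 0x97 ⊕ 0xF3 = 0x64.
Blocks that differ from the original plaintext: P5.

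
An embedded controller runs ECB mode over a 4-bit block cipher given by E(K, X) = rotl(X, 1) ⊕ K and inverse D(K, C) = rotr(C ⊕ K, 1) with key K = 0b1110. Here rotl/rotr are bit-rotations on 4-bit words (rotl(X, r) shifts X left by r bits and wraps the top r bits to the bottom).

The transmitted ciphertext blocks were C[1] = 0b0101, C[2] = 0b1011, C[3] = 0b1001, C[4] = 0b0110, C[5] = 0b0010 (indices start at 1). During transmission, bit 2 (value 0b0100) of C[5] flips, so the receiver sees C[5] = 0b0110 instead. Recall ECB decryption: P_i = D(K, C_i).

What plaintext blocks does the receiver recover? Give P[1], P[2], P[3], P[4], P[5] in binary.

Only C[5] changed, to 0b0110. In ECB, a change in C_i affects only P_i. Decrypting the received ciphertext:
P[1]: D(K, 0b0101) = 0b1101.
P[2]: D(K, 0b1011) = 0b1010.
P[3]: D(K, 0b1001) = 0b1011.
P[4]: D(K, 0b0110) = 0b0100.
P[5]: D(K, 0b0110) = 0b0100.
Blocks that differ from the original plaintext: P[5].

P[1] = 0b1101, P[2] = 0b1010, P[3] = 0b1011, P[4] = 0b0100, P[5] = 0b0100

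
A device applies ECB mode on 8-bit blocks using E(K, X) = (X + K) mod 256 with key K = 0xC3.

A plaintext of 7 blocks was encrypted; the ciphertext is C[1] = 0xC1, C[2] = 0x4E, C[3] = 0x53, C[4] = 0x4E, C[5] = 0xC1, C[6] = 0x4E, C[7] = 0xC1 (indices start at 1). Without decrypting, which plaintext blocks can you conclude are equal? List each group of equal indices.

ECB encrypts each block independently with the same key, so equal ciphertext blocks imply equal plaintext blocks.
C[1] = C[5] = C[7] = 0xC1, so P[1] = P[5] = P[7].
C[2] = C[4] = C[6] = 0x4E, so P[2] = P[4] = P[6].

P[1] = P[5] = P[7]; P[2] = P[4] = P[6]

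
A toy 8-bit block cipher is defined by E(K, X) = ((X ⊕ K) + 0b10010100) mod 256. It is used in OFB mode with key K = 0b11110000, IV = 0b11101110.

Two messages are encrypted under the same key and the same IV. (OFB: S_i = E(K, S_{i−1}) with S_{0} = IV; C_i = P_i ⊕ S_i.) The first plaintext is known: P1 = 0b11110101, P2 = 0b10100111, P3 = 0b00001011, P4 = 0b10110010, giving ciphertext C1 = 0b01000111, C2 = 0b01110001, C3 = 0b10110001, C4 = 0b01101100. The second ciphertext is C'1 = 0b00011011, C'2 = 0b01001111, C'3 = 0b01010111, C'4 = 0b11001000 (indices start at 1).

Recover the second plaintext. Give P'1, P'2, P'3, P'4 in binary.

P'1 = 0b10101001, P'2 = 0b10011001, P'3 = 0b11101101, P'4 = 0b00010110

In OFB with a reused IV, both messages share the same keystream S_i, so C_i ⊕ C'_i = P_i ⊕ P'_i and thus P'_i = P_i ⊕ C_i ⊕ C'_i.
P'1: 0b11110101 ⊕ 0b01000111 ⊕ 0b00011011 = 0b10101001.
P'2: 0b10100111 ⊕ 0b01110001 ⊕ 0b01001111 = 0b10011001.
P'3: 0b00001011 ⊕ 0b10110001 ⊕ 0b01010111 = 0b11101101.
P'4: 0b10110010 ⊕ 0b01101100 ⊕ 0b11001000 = 0b00010110.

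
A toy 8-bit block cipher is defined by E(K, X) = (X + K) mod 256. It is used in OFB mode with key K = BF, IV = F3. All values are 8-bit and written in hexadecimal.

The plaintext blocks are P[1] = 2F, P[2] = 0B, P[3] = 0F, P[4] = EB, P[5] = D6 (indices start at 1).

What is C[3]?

C[3] = 3F

OFB encryption: S_i = E(K, S_{i−1}) with S_{0} = IV; C_i = P_i ⊕ S_i.
C[1]: S = E(K, F3) = B2; 2F ⊕ B2 = 9D.
C[2]: S = E(K, B2) = 71; 0B ⊕ 71 = 7A.
C[3]: S = E(K, 71) = 30; 0F ⊕ 30 = 3F.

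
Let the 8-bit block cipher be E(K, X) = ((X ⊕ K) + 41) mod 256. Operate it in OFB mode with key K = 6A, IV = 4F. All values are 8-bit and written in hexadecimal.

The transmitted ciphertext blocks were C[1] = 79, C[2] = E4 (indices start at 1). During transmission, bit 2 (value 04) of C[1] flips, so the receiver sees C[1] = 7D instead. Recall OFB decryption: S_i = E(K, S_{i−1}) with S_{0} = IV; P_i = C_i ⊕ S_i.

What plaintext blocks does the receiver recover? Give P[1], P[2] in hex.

Only C[1] changed, to 7D. In OFB, a change in C_i flips the same bit in P_i only; the keystream is unaffected. Decrypting the received ciphertext:
P[1]: S = E(K, 4F) = 66; 7D ⊕ 66 = 1B.
P[2]: S = E(K, 66) = 4D; E4 ⊕ 4D = A9.
Blocks that differ from the original plaintext: P[1].

P[1] = 1B, P[2] = A9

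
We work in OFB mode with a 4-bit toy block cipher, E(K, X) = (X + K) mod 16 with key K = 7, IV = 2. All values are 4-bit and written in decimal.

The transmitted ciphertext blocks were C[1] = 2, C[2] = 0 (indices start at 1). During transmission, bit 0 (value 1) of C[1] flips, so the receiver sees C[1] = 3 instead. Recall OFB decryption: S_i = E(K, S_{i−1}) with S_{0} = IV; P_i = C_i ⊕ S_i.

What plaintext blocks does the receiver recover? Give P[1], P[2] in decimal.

P[1] = 10, P[2] = 0

Only C[1] changed, to 3. In OFB, a change in C_i flips the same bit in P_i only; the keystream is unaffected. Decrypting the received ciphertext:
P[1]: S = E(K, 2) = 9; 3 ⊕ 9 = 10.
P[2]: S = E(K, 9) = 0; 0 ⊕ 0 = 0.
Blocks that differ from the original plaintext: P[1].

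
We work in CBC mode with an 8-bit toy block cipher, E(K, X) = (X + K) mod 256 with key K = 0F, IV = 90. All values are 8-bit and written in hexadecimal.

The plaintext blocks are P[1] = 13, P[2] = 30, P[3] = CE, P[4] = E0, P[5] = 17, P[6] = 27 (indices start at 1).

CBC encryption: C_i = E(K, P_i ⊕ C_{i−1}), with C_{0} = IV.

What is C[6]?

C[6] = 6D

C[1]: P[1] ⊕ 90 = 83; E(K, 83) = 92.
C[2]: P[2] ⊕ 92 = A2; E(K, A2) = B1.
C[3]: P[3] ⊕ B1 = 7F; E(K, 7F) = 8E.
C[4]: P[4] ⊕ 8E = 6E; E(K, 6E) = 7D.
C[5]: P[5] ⊕ 7D = 6A; E(K, 6A) = 79.
C[6]: P[6] ⊕ 79 = 5E; E(K, 5E) = 6D.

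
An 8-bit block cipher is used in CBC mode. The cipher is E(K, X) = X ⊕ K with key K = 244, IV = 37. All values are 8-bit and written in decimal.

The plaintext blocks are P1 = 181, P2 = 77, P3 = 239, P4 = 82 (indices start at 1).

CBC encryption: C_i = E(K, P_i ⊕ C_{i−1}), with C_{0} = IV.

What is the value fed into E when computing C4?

C1: P1 ⊕ 37 = 144; E(K, 144) = 100.
C2: P2 ⊕ 100 = 41; E(K, 41) = 221.
C3: P3 ⊕ 221 = 50; E(K, 50) = 198.
C4: P4 ⊕ 198 = 148; E(K, 148) = 96.
So the input to E for block 4 is 148.

148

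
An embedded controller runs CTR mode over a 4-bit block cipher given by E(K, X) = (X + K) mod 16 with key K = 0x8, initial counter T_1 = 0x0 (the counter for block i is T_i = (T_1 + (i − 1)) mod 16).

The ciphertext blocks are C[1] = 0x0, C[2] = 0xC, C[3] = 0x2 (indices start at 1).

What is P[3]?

CTR decryption: S_i = E(K, T_i) where T_i is the counter for block i; P_i = C_i ⊕ S_i.
P[3]: T = 0x2, S = E(K, T) = 0xA; 0x2 ⊕ 0xA = 0x8.

P[3] = 0x8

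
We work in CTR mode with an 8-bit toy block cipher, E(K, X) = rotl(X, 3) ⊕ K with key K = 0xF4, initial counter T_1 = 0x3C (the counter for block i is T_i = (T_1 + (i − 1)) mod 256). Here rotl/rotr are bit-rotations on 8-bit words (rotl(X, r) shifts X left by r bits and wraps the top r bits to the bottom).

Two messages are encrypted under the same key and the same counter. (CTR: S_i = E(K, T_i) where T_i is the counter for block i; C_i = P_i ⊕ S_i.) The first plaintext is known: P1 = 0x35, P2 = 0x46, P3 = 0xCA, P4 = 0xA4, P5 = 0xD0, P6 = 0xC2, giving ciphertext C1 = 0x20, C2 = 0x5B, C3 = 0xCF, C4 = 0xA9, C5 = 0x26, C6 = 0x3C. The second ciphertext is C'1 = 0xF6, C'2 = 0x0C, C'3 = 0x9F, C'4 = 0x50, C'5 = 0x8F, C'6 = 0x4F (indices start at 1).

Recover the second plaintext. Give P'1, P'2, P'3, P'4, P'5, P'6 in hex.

P'1 = 0xE3, P'2 = 0x11, P'3 = 0x9A, P'4 = 0x5D, P'5 = 0x79, P'6 = 0xB1

In CTR with a reused counter, both messages share the same keystream S_i, so C_i ⊕ C'_i = P_i ⊕ P'_i and thus P'_i = P_i ⊕ C_i ⊕ C'_i.
P'1: 0x35 ⊕ 0x20 ⊕ 0xF6 = 0xE3.
P'2: 0x46 ⊕ 0x5B ⊕ 0x0C = 0x11.
P'3: 0xCA ⊕ 0xCF ⊕ 0x9F = 0x9A.
P'4: 0xA4 ⊕ 0xA9 ⊕ 0x50 = 0x5D.
P'5: 0xD0 ⊕ 0x26 ⊕ 0x8F = 0x79.
P'6: 0xC2 ⊕ 0x3C ⊕ 0x4F = 0xB1.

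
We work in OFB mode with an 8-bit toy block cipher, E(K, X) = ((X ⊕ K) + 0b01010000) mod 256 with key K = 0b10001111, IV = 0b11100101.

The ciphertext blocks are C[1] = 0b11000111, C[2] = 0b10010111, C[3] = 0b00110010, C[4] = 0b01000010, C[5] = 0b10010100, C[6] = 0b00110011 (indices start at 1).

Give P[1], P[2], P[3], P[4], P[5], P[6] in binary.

P[1] = 0b01111101, P[2] = 0b00010010, P[3] = 0b01101000, P[4] = 0b01100111, P[5] = 0b01101110, P[6] = 0b11110110

OFB decryption: S_i = E(K, S_{i−1}) with S_{0} = IV; P_i = C_i ⊕ S_i.
P[1]: S = E(K, 0b11100101) = 0b10111010; 0b11000111 ⊕ 0b10111010 = 0b01111101.
P[2]: S = E(K, 0b10111010) = 0b10000101; 0b10010111 ⊕ 0b10000101 = 0b00010010.
P[3]: S = E(K, 0b10000101) = 0b01011010; 0b00110010 ⊕ 0b01011010 = 0b01101000.
P[4]: S = E(K, 0b01011010) = 0b00100101; 0b01000010 ⊕ 0b00100101 = 0b01100111.
P[5]: S = E(K, 0b00100101) = 0b11111010; 0b10010100 ⊕ 0b11111010 = 0b01101110.
P[6]: S = E(K, 0b11111010) = 0b11000101; 0b00110011 ⊕ 0b11000101 = 0b11110110.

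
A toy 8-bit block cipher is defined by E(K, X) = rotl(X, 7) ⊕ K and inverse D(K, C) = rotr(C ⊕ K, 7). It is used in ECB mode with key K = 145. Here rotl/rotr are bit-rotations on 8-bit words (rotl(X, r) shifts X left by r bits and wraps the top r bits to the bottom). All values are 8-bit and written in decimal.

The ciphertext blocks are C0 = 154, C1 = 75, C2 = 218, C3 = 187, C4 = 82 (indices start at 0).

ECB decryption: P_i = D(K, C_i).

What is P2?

P2 = 150

P2: D(K, 218) = 150.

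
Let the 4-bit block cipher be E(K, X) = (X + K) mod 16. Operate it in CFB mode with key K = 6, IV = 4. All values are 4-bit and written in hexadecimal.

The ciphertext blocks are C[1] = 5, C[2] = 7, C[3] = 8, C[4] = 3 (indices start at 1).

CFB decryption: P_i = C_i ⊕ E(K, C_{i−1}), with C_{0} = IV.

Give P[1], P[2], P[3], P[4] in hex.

P[1]: E(K, 4) = A; 5 ⊕ A = F.
P[2]: E(K, 5) = B; 7 ⊕ B = C.
P[3]: E(K, 7) = D; 8 ⊕ D = 5.
P[4]: E(K, 8) = E; 3 ⊕ E = D.

P[1] = F, P[2] = C, P[3] = 5, P[4] = D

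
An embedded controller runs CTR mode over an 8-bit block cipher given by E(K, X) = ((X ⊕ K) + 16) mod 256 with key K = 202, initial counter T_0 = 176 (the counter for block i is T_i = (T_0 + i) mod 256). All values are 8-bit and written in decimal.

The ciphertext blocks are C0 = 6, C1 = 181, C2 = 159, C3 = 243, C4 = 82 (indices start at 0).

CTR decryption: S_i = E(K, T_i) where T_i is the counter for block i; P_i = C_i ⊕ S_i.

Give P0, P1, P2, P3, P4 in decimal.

P0: T = 176, S = E(K, T) = 138; 6 ⊕ 138 = 140.
P1: T = 177, S = E(K, T) = 139; 181 ⊕ 139 = 62.
P2: T = 178, S = E(K, T) = 136; 159 ⊕ 136 = 23.
P3: T = 179, S = E(K, T) = 137; 243 ⊕ 137 = 122.
P4: T = 180, S = E(K, T) = 142; 82 ⊕ 142 = 220.

P0 = 140, P1 = 62, P2 = 23, P3 = 122, P4 = 220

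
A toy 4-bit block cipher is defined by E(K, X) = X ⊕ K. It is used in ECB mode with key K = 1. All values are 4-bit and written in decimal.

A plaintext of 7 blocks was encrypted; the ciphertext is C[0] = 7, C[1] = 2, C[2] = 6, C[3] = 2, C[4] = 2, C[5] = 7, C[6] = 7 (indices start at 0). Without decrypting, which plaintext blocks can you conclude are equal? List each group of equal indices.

ECB encrypts each block independently with the same key, so equal ciphertext blocks imply equal plaintext blocks.
C[0] = C[5] = C[6] = 7, so P[0] = P[5] = P[6].
C[1] = C[3] = C[4] = 2, so P[1] = P[3] = P[4].

P[0] = P[5] = P[6]; P[1] = P[3] = P[4]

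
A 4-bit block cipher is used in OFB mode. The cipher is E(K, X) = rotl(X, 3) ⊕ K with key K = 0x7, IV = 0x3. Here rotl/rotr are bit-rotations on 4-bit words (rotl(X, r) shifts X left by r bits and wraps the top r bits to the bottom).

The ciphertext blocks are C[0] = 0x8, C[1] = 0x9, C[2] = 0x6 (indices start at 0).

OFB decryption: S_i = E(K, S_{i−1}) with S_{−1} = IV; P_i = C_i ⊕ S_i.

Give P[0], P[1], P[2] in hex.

P[0]: S = E(K, 0x3) = 0xE; 0x8 ⊕ 0xE = 0x6.
P[1]: S = E(K, 0xE) = 0x0; 0x9 ⊕ 0x0 = 0x9.
P[2]: S = E(K, 0x0) = 0x7; 0x6 ⊕ 0x7 = 0x1.

P[0] = 0x6, P[1] = 0x9, P[2] = 0x1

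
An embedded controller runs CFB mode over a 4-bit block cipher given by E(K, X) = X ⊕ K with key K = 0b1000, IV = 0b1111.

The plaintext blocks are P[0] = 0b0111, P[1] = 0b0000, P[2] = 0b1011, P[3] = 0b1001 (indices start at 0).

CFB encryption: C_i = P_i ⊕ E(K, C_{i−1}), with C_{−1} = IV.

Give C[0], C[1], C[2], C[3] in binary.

C[0] = 0b0000, C[1] = 0b1000, C[2] = 0b1011, C[3] = 0b1010

C[0]: E(K, 0b1111) = 0b0111; 0b0111 ⊕ 0b0111 = 0b0000.
C[1]: E(K, 0b0000) = 0b1000; 0b0000 ⊕ 0b1000 = 0b1000.
C[2]: E(K, 0b1000) = 0b0000; 0b1011 ⊕ 0b0000 = 0b1011.
C[3]: E(K, 0b1011) = 0b0011; 0b1001 ⊕ 0b0011 = 0b1010.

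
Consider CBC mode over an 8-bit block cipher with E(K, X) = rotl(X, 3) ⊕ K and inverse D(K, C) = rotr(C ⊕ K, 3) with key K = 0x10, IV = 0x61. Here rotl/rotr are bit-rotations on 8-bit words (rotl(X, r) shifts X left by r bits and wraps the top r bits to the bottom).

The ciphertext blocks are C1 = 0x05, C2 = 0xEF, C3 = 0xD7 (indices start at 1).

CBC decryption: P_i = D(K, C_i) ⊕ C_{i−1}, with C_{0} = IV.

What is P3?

P3: D(K, 0xD7) = 0xF8; 0xF8 ⊕ 0xEF = 0x17.

P3 = 0x17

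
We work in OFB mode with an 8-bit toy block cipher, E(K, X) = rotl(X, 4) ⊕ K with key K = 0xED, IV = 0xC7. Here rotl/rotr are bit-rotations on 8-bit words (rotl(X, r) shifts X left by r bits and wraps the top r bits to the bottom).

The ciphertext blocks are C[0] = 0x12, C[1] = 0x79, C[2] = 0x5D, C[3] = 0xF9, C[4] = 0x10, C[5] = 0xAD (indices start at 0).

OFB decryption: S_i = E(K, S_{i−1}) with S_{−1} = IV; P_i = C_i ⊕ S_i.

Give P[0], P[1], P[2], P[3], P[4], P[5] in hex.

P[0] = 0x83, P[1] = 0x8D, P[2] = 0xFF, P[3] = 0x3E, P[4] = 0x81, P[5] = 0x59

P[0]: S = E(K, 0xC7) = 0x91; 0x12 ⊕ 0x91 = 0x83.
P[1]: S = E(K, 0x91) = 0xF4; 0x79 ⊕ 0xF4 = 0x8D.
P[2]: S = E(K, 0xF4) = 0xA2; 0x5D ⊕ 0xA2 = 0xFF.
P[3]: S = E(K, 0xA2) = 0xC7; 0xF9 ⊕ 0xC7 = 0x3E.
P[4]: S = E(K, 0xC7) = 0x91; 0x10 ⊕ 0x91 = 0x81.
P[5]: S = E(K, 0x91) = 0xF4; 0xAD ⊕ 0xF4 = 0x59.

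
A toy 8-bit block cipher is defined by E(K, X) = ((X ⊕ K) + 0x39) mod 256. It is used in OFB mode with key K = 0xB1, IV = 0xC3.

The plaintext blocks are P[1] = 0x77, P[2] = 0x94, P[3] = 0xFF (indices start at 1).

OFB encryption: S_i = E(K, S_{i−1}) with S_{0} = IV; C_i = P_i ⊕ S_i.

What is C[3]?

C[3] = 0xE4

C[1]: S = E(K, 0xC3) = 0xAB; 0x77 ⊕ 0xAB = 0xDC.
C[2]: S = E(K, 0xAB) = 0x53; 0x94 ⊕ 0x53 = 0xC7.
C[3]: S = E(K, 0x53) = 0x1B; 0xFF ⊕ 0x1B = 0xE4.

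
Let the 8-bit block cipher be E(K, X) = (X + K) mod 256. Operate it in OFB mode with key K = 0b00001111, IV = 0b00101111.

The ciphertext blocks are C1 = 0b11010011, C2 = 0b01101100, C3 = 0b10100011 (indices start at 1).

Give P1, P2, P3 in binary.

P1 = 0b11101101, P2 = 0b00100001, P3 = 0b11111111

OFB decryption: S_i = E(K, S_{i−1}) with S_{0} = IV; P_i = C_i ⊕ S_i.
P1: S = E(K, 0b00101111) = 0b00111110; 0b11010011 ⊕ 0b00111110 = 0b11101101.
P2: S = E(K, 0b00111110) = 0b01001101; 0b01101100 ⊕ 0b01001101 = 0b00100001.
P3: S = E(K, 0b01001101) = 0b01011100; 0b10100011 ⊕ 0b01011100 = 0b11111111.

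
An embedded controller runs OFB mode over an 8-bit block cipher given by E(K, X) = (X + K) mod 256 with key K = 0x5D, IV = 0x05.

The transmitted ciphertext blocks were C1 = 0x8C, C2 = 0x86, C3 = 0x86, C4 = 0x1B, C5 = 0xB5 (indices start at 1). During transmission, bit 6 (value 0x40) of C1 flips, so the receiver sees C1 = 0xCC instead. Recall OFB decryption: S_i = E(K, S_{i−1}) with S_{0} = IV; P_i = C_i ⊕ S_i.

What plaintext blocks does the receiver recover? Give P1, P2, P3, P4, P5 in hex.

P1 = 0xAE, P2 = 0x39, P3 = 0x9A, P4 = 0x62, P5 = 0x63

Only C1 changed, to 0xCC. In OFB, a change in C_i flips the same bit in P_i only; the keystream is unaffected. Decrypting the received ciphertext:
P1: S = E(K, 0x05) = 0x62; 0xCC ⊕ 0x62 = 0xAE.
P2: S = E(K, 0x62) = 0xBF; 0x86 ⊕ 0xBF = 0x39.
P3: S = E(K, 0xBF) = 0x1C; 0x86 ⊕ 0x1C = 0x9A.
P4: S = E(K, 0x1C) = 0x79; 0x1B ⊕ 0x79 = 0x62.
P5: S = E(K, 0x79) = 0xD6; 0xB5 ⊕ 0xD6 = 0x63.
Blocks that differ from the original plaintext: P1.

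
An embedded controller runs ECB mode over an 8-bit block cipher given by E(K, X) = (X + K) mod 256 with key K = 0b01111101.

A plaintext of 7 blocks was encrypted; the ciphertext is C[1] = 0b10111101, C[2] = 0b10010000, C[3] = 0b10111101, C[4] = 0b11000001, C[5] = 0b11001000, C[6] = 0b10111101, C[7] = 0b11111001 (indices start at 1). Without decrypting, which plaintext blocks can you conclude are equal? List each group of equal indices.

P[1] = P[3] = P[6]

ECB encrypts each block independently with the same key, so equal ciphertext blocks imply equal plaintext blocks.
C[1] = C[3] = C[6] = 0b10111101, so P[1] = P[3] = P[6].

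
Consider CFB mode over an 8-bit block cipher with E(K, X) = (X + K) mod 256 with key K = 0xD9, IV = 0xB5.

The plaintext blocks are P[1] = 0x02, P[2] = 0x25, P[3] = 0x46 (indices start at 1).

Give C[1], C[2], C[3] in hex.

C[1] = 0x8C, C[2] = 0x40, C[3] = 0x5F

CFB encryption: C_i = P_i ⊕ E(K, C_{i−1}), with C_{0} = IV.
C[1]: E(K, 0xB5) = 0x8E; 0x02 ⊕ 0x8E = 0x8C.
C[2]: E(K, 0x8C) = 0x65; 0x25 ⊕ 0x65 = 0x40.
C[3]: E(K, 0x40) = 0x19; 0x46 ⊕ 0x19 = 0x5F.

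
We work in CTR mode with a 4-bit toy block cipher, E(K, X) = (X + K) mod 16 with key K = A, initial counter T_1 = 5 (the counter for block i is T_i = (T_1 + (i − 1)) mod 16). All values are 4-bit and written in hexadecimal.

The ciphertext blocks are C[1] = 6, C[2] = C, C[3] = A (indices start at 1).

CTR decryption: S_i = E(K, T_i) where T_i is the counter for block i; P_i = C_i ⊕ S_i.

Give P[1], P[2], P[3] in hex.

P[1]: T = 5, S = E(K, T) = F; 6 ⊕ F = 9.
P[2]: T = 6, S = E(K, T) = 0; C ⊕ 0 = C.
P[3]: T = 7, S = E(K, T) = 1; A ⊕ 1 = B.

P[1] = 9, P[2] = C, P[3] = B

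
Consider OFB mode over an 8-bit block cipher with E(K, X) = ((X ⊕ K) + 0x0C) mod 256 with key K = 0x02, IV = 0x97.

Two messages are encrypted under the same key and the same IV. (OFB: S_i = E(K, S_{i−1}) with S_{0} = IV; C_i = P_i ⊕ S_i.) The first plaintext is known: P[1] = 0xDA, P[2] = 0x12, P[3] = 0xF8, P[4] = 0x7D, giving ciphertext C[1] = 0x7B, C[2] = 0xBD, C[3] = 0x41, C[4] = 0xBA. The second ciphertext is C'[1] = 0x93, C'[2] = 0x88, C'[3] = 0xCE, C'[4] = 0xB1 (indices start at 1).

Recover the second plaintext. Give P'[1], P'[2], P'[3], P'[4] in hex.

In OFB with a reused IV, both messages share the same keystream S_i, so C_i ⊕ C'_i = P_i ⊕ P'_i and thus P'_i = P_i ⊕ C_i ⊕ C'_i.
P'[1]: 0xDA ⊕ 0x7B ⊕ 0x93 = 0x32.
P'[2]: 0x12 ⊕ 0xBD ⊕ 0x88 = 0x27.
P'[3]: 0xF8 ⊕ 0x41 ⊕ 0xCE = 0x77.
P'[4]: 0x7D ⊕ 0xBA ⊕ 0xB1 = 0x76.

P'[1] = 0x32, P'[2] = 0x27, P'[3] = 0x77, P'[4] = 0x76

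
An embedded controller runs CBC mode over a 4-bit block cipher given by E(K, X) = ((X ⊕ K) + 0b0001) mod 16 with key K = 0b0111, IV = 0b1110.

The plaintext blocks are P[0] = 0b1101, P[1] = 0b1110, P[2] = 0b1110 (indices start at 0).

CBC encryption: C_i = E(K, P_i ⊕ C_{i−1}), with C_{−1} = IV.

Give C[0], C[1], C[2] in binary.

C[0]: P[0] ⊕ 0b1110 = 0b0011; E(K, 0b0011) = 0b0101.
C[1]: P[1] ⊕ 0b0101 = 0b1011; E(K, 0b1011) = 0b1101.
C[2]: P[2] ⊕ 0b1101 = 0b0011; E(K, 0b0011) = 0b0101.

C[0] = 0b0101, C[1] = 0b1101, C[2] = 0b0101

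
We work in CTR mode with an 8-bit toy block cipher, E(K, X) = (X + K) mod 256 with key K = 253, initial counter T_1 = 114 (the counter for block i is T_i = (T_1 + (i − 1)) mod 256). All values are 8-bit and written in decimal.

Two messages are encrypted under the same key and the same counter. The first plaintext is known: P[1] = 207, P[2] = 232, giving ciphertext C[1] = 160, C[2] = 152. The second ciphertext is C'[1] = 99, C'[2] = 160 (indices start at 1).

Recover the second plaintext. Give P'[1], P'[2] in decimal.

In CTR with a reused counter, both messages share the same keystream S_i, so C_i ⊕ C'_i = P_i ⊕ P'_i and thus P'_i = P_i ⊕ C_i ⊕ C'_i.
P'[1]: 207 ⊕ 160 ⊕ 99 = 12.
P'[2]: 232 ⊕ 152 ⊕ 160 = 208.

P'[1] = 12, P'[2] = 208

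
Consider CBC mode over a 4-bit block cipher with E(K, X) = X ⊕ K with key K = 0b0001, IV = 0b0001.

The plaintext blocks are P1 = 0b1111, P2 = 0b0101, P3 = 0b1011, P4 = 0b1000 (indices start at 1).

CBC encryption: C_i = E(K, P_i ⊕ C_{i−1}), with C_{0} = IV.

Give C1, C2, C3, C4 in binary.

C1 = 0b1111, C2 = 0b1011, C3 = 0b0001, C4 = 0b1000

C1: P1 ⊕ 0b0001 = 0b1110; E(K, 0b1110) = 0b1111.
C2: P2 ⊕ 0b1111 = 0b1010; E(K, 0b1010) = 0b1011.
C3: P3 ⊕ 0b1011 = 0b0000; E(K, 0b0000) = 0b0001.
C4: P4 ⊕ 0b0001 = 0b1001; E(K, 0b1001) = 0b1000.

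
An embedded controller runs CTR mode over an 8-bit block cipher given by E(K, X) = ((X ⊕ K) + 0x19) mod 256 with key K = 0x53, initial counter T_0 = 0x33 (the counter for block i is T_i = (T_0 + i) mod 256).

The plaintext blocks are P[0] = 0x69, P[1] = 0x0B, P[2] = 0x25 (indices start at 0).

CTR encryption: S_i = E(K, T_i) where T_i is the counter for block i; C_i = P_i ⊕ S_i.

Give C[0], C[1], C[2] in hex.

C[0]: T = 0x33, S = E(K, T) = 0x79; 0x69 ⊕ 0x79 = 0x10.
C[1]: T = 0x34, S = E(K, T) = 0x80; 0x0B ⊕ 0x80 = 0x8B.
C[2]: T = 0x35, S = E(K, T) = 0x7F; 0x25 ⊕ 0x7F = 0x5A.

C[0] = 0x10, C[1] = 0x8B, C[2] = 0x5A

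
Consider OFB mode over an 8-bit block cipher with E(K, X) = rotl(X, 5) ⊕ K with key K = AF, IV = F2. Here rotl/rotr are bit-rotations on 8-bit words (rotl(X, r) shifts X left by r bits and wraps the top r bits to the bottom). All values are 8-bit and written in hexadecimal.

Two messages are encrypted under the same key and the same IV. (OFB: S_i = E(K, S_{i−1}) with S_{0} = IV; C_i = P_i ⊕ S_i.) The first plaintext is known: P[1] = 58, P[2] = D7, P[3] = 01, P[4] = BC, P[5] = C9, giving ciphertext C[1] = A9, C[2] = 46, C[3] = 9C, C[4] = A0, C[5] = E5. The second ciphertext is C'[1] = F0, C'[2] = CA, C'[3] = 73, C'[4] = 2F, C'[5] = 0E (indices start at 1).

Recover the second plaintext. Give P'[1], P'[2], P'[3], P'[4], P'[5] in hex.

P'[1] = 01, P'[2] = 5B, P'[3] = EE, P'[4] = 33, P'[5] = 22

In OFB with a reused IV, both messages share the same keystream S_i, so C_i ⊕ C'_i = P_i ⊕ P'_i and thus P'_i = P_i ⊕ C_i ⊕ C'_i.
P'[1]: 58 ⊕ A9 ⊕ F0 = 01.
P'[2]: D7 ⊕ 46 ⊕ CA = 5B.
P'[3]: 01 ⊕ 9C ⊕ 73 = EE.
P'[4]: BC ⊕ A0 ⊕ 2F = 33.
P'[5]: C9 ⊕ E5 ⊕ 0E = 22.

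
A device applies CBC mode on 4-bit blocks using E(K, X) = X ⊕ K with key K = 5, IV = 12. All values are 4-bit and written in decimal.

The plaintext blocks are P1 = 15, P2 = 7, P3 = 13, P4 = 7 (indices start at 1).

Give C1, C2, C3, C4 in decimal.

CBC encryption: C_i = E(K, P_i ⊕ C_{i−1}), with C_{0} = IV.
C1: P1 ⊕ 12 = 3; E(K, 3) = 6.
C2: P2 ⊕ 6 = 1; E(K, 1) = 4.
C3: P3 ⊕ 4 = 9; E(K, 9) = 12.
C4: P4 ⊕ 12 = 11; E(K, 11) = 14.

C1 = 6, C2 = 4, C3 = 12, C4 = 14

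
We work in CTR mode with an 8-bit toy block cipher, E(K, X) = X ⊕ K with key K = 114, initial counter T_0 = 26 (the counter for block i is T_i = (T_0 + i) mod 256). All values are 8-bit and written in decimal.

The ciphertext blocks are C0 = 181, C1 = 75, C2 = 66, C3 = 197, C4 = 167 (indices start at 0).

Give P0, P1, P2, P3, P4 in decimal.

P0 = 221, P1 = 34, P2 = 44, P3 = 170, P4 = 203

CTR decryption: S_i = E(K, T_i) where T_i is the counter for block i; P_i = C_i ⊕ S_i.
P0: T = 26, S = E(K, T) = 104; 181 ⊕ 104 = 221.
P1: T = 27, S = E(K, T) = 105; 75 ⊕ 105 = 34.
P2: T = 28, S = E(K, T) = 110; 66 ⊕ 110 = 44.
P3: T = 29, S = E(K, T) = 111; 197 ⊕ 111 = 170.
P4: T = 30, S = E(K, T) = 108; 167 ⊕ 108 = 203.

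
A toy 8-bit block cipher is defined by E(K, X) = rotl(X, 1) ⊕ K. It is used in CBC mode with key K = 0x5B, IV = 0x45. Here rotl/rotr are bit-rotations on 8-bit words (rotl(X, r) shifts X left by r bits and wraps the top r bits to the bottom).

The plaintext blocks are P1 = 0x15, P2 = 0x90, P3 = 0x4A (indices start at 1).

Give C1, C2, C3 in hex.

CBC encryption: C_i = E(K, P_i ⊕ C_{i−1}), with C_{0} = IV.
C1: P1 ⊕ 0x45 = 0x50; E(K, 0x50) = 0xFB.
C2: P2 ⊕ 0xFB = 0x6B; E(K, 0x6B) = 0x8D.
C3: P3 ⊕ 0x8D = 0xC7; E(K, 0xC7) = 0xD4.

C1 = 0xFB, C2 = 0x8D, C3 = 0xD4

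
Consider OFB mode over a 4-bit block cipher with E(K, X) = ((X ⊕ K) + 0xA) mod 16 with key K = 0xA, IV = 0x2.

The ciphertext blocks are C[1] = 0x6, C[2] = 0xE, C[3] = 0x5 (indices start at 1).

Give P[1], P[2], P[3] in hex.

OFB decryption: S_i = E(K, S_{i−1}) with S_{0} = IV; P_i = C_i ⊕ S_i.
P[1]: S = E(K, 0x2) = 0x2; 0x6 ⊕ 0x2 = 0x4.
P[2]: S = E(K, 0x2) = 0x2; 0xE ⊕ 0x2 = 0xC.
P[3]: S = E(K, 0x2) = 0x2; 0x5 ⊕ 0x2 = 0x7.

P[1] = 0x4, P[2] = 0xC, P[3] = 0x7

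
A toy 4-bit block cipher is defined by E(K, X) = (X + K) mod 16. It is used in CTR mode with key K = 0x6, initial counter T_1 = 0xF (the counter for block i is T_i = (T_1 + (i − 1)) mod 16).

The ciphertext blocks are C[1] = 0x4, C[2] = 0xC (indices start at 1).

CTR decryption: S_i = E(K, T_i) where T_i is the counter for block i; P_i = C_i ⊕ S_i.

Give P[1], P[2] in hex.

P[1] = 0x1, P[2] = 0xA

P[1]: T = 0xF, S = E(K, T) = 0x5; 0x4 ⊕ 0x5 = 0x1.
P[2]: T = 0x0, S = E(K, T) = 0x6; 0xC ⊕ 0x6 = 0xA.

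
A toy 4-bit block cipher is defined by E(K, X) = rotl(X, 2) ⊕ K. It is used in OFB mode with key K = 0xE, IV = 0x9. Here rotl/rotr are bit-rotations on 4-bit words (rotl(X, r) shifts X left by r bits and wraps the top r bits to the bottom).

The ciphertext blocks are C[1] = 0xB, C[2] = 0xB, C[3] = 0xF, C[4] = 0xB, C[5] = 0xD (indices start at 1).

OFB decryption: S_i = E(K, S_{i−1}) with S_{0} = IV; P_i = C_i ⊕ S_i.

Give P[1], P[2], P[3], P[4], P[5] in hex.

P[1]: S = E(K, 0x9) = 0x8; 0xB ⊕ 0x8 = 0x3.
P[2]: S = E(K, 0x8) = 0xC; 0xB ⊕ 0xC = 0x7.
P[3]: S = E(K, 0xC) = 0xD; 0xF ⊕ 0xD = 0x2.
P[4]: S = E(K, 0xD) = 0x9; 0xB ⊕ 0x9 = 0x2.
P[5]: S = E(K, 0x9) = 0x8; 0xD ⊕ 0x8 = 0x5.

P[1] = 0x3, P[2] = 0x7, P[3] = 0x2, P[4] = 0x2, P[5] = 0x5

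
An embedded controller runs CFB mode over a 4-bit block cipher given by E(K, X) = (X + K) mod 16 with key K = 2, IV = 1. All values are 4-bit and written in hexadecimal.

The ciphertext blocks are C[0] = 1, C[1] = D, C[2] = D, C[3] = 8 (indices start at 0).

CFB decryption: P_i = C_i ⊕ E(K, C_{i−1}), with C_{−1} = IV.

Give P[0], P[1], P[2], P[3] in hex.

P[0]: E(K, 1) = 3; 1 ⊕ 3 = 2.
P[1]: E(K, 1) = 3; D ⊕ 3 = E.
P[2]: E(K, D) = F; D ⊕ F = 2.
P[3]: E(K, D) = F; 8 ⊕ F = 7.

P[0] = 2, P[1] = E, P[2] = 2, P[3] = 7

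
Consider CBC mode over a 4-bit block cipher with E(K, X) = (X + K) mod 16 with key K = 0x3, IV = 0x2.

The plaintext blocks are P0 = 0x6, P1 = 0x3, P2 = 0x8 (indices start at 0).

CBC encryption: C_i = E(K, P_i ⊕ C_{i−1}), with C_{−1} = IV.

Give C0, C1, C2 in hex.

C0: P0 ⊕ 0x2 = 0x4; E(K, 0x4) = 0x7.
C1: P1 ⊕ 0x7 = 0x4; E(K, 0x4) = 0x7.
C2: P2 ⊕ 0x7 = 0xF; E(K, 0xF) = 0x2.

C0 = 0x7, C1 = 0x7, C2 = 0x2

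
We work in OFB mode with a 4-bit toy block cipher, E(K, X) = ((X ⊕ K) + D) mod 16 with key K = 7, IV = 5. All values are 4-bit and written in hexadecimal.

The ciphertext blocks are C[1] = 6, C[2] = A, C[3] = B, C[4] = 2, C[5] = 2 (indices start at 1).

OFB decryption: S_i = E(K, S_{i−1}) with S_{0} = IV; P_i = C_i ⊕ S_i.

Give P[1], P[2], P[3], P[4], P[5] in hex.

P[1]: S = E(K, 5) = F; 6 ⊕ F = 9.
P[2]: S = E(K, F) = 5; A ⊕ 5 = F.
P[3]: S = E(K, 5) = F; B ⊕ F = 4.
P[4]: S = E(K, F) = 5; 2 ⊕ 5 = 7.
P[5]: S = E(K, 5) = F; 2 ⊕ F = D.

P[1] = 9, P[2] = F, P[3] = 4, P[4] = 7, P[5] = D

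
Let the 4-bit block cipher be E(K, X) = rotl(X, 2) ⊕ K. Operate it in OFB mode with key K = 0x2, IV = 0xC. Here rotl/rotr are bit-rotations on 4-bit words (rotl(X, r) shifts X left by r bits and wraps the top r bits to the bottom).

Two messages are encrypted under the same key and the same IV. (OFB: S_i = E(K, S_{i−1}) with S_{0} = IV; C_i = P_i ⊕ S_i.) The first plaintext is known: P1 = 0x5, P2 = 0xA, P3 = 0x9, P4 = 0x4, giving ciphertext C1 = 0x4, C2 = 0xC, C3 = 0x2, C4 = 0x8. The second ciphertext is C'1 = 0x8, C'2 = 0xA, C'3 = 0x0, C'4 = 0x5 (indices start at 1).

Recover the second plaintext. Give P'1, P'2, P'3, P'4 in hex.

In OFB with a reused IV, both messages share the same keystream S_i, so C_i ⊕ C'_i = P_i ⊕ P'_i and thus P'_i = P_i ⊕ C_i ⊕ C'_i.
P'1: 0x5 ⊕ 0x4 ⊕ 0x8 = 0x9.
P'2: 0xA ⊕ 0xC ⊕ 0xA = 0xC.
P'3: 0x9 ⊕ 0x2 ⊕ 0x0 = 0xB.
P'4: 0x4 ⊕ 0x8 ⊕ 0x5 = 0x9.

P'1 = 0x9, P'2 = 0xC, P'3 = 0xB, P'4 = 0x9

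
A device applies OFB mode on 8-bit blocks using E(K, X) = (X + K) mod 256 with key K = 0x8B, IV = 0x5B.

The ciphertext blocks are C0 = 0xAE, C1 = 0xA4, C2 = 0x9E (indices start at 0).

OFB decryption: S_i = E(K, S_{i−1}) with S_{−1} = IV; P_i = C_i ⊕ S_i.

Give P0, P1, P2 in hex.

P0: S = E(K, 0x5B) = 0xE6; 0xAE ⊕ 0xE6 = 0x48.
P1: S = E(K, 0xE6) = 0x71; 0xA4 ⊕ 0x71 = 0xD5.
P2: S = E(K, 0x71) = 0xFC; 0x9E ⊕ 0xFC = 0x62.

P0 = 0x48, P1 = 0xD5, P2 = 0x62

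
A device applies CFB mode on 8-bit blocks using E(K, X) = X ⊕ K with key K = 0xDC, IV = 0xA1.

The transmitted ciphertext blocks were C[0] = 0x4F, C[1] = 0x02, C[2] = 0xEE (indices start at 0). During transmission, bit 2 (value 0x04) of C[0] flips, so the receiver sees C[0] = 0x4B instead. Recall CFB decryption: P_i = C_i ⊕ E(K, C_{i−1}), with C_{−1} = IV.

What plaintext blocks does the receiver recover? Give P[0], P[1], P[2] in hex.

P[0] = 0x36, P[1] = 0x95, P[2] = 0x30

Only C[0] changed, to 0x4B. In CFB, a change in C_i flips the same bit in P_i and garbles P_{i+1}. Decrypting the received ciphertext:
P[0]: E(K, 0xA1) = 0x7D; 0x4B ⊕ 0x7D = 0x36.
P[1]: E(K, 0x4B) = 0x97; 0x02 ⊕ 0x97 = 0x95.
P[2]: E(K, 0x02) = 0xDE; 0xEE ⊕ 0xDE = 0x30.
Blocks that differ from the original plaintext: P[0], P[1].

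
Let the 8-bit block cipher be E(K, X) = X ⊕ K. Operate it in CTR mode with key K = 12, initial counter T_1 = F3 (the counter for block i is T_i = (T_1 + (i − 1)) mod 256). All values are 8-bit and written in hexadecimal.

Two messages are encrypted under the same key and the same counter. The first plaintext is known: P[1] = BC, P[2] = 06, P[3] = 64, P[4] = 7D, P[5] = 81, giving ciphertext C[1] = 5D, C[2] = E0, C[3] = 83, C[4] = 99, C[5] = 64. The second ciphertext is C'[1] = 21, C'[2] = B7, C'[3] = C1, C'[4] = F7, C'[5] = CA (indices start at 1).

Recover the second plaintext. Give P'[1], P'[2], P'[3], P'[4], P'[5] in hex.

P'[1] = C0, P'[2] = 51, P'[3] = 26, P'[4] = 13, P'[5] = 2F

In CTR with a reused counter, both messages share the same keystream S_i, so C_i ⊕ C'_i = P_i ⊕ P'_i and thus P'_i = P_i ⊕ C_i ⊕ C'_i.
P'[1]: BC ⊕ 5D ⊕ 21 = C0.
P'[2]: 06 ⊕ E0 ⊕ B7 = 51.
P'[3]: 64 ⊕ 83 ⊕ C1 = 26.
P'[4]: 7D ⊕ 99 ⊕ F7 = 13.
P'[5]: 81 ⊕ 64 ⊕ CA = 2F.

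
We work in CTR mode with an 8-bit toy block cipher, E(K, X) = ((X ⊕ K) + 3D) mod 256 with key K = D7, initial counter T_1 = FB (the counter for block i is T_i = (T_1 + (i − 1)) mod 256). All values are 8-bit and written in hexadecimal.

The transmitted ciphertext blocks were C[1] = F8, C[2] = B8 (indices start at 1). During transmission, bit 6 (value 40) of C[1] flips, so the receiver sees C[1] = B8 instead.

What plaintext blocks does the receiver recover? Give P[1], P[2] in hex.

P[1] = D1, P[2] = D0

CTR decryption: S_i = E(K, T_i) where T_i is the counter for block i; P_i = C_i ⊕ S_i.
Only C[1] changed, to B8. In CTR, a change in C_i flips the same bit in P_i only; the keystream is unaffected. Decrypting the received ciphertext:
P[1]: T = FB, S = E(K, T) = 69; B8 ⊕ 69 = D1.
P[2]: T = FC, S = E(K, T) = 68; B8 ⊕ 68 = D0.
Blocks that differ from the original plaintext: P[1].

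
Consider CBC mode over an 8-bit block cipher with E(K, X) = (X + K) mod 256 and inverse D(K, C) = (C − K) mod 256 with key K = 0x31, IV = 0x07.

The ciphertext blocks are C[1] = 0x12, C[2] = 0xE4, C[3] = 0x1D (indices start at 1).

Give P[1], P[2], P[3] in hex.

P[1] = 0xE6, P[2] = 0xA1, P[3] = 0x08

CBC decryption: P_i = D(K, C_i) ⊕ C_{i−1}, with C_{0} = IV.
P[1]: D(K, 0x12) = 0xE1; 0xE1 ⊕ 0x07 = 0xE6.
P[2]: D(K, 0xE4) = 0xB3; 0xB3 ⊕ 0x12 = 0xA1.
P[3]: D(K, 0x1D) = 0xEC; 0xEC ⊕ 0xE4 = 0x08.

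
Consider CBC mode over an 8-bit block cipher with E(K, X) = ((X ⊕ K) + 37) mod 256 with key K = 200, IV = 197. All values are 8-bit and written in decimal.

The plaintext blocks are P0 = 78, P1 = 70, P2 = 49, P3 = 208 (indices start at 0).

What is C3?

C3 = 52

CBC encryption: C_i = E(K, P_i ⊕ C_{i−1}), with C_{−1} = IV.
C0: P0 ⊕ 197 = 139; E(K, 139) = 104.
C1: P1 ⊕ 104 = 46; E(K, 46) = 11.
C2: P2 ⊕ 11 = 58; E(K, 58) = 23.
C3: P3 ⊕ 23 = 199; E(K, 199) = 52.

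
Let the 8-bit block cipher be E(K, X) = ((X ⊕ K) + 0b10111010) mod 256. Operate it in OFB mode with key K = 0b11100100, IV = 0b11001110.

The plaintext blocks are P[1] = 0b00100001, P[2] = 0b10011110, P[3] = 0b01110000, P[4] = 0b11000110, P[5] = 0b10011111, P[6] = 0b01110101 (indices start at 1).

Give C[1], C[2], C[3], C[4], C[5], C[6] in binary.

OFB encryption: S_i = E(K, S_{i−1}) with S_{0} = IV; C_i = P_i ⊕ S_i.
C[1]: S = E(K, 0b11001110) = 0b11100100; 0b00100001 ⊕ 0b11100100 = 0b11000101.
C[2]: S = E(K, 0b11100100) = 0b10111010; 0b10011110 ⊕ 0b10111010 = 0b00100100.
C[3]: S = E(K, 0b10111010) = 0b00011000; 0b01110000 ⊕ 0b00011000 = 0b01101000.
C[4]: S = E(K, 0b00011000) = 0b10110110; 0b11000110 ⊕ 0b10110110 = 0b01110000.
C[5]: S = E(K, 0b10110110) = 0b00001100; 0b10011111 ⊕ 0b00001100 = 0b10010011.
C[6]: S = E(K, 0b00001100) = 0b10100010; 0b01110101 ⊕ 0b10100010 = 0b11010111.

C[1] = 0b11000101, C[2] = 0b00100100, C[3] = 0b01101000, C[4] = 0b01110000, C[5] = 0b10010011, C[6] = 0b11010111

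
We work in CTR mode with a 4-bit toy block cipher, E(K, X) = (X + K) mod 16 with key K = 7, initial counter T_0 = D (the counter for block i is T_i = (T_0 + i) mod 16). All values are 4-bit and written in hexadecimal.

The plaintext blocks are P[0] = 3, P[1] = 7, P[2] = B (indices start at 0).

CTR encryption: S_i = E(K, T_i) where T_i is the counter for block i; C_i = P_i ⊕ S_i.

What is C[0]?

C[0]: T = D, S = E(K, T) = 4; 3 ⊕ 4 = 7.

C[0] = 7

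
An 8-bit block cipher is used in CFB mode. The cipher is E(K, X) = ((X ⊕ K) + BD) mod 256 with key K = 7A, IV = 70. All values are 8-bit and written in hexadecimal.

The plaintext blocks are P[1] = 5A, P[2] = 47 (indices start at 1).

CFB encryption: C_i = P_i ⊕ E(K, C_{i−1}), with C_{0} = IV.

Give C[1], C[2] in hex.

C[1] = 9D, C[2] = E3

C[1]: E(K, 70) = C7; 5A ⊕ C7 = 9D.
C[2]: E(K, 9D) = A4; 47 ⊕ A4 = E3.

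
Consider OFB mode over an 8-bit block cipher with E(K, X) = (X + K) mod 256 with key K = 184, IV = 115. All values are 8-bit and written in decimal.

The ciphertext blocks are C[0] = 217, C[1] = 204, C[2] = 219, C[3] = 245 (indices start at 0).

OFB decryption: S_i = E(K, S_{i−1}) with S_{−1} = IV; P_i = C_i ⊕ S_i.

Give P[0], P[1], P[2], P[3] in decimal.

P[0] = 242, P[1] = 47, P[2] = 64, P[3] = 166

P[0]: S = E(K, 115) = 43; 217 ⊕ 43 = 242.
P[1]: S = E(K, 43) = 227; 204 ⊕ 227 = 47.
P[2]: S = E(K, 227) = 155; 219 ⊕ 155 = 64.
P[3]: S = E(K, 155) = 83; 245 ⊕ 83 = 166.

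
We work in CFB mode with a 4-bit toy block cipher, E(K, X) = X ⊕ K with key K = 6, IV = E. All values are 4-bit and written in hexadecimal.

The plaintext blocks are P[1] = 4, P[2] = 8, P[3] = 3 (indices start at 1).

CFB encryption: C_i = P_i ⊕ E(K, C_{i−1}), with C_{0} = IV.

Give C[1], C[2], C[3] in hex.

C[1]: E(K, E) = 8; 4 ⊕ 8 = C.
C[2]: E(K, C) = A; 8 ⊕ A = 2.
C[3]: E(K, 2) = 4; 3 ⊕ 4 = 7.

C[1] = C, C[2] = 2, C[3] = 7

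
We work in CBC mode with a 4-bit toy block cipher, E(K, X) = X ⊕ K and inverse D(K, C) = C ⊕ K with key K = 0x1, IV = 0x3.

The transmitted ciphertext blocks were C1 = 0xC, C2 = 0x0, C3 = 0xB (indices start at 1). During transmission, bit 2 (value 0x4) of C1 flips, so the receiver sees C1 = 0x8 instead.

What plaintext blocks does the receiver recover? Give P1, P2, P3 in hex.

P1 = 0xA, P2 = 0x9, P3 = 0xA

CBC decryption: P_i = D(K, C_i) ⊕ C_{i−1}, with C_{0} = IV.
Only C1 changed, to 0x8. In CBC, a change in C_i garbles P_i and flips the same bit in P_{i+1}. Decrypting the received ciphertext:
P1: D(K, 0x8) = 0x9; 0x9 ⊕ 0x3 = 0xA.
P2: D(K, 0x0) = 0x1; 0x1 ⊕ 0x8 = 0x9.
P3: D(K, 0xB) = 0xA; 0xA ⊕ 0x0 = 0xA.
Blocks that differ from the original plaintext: P1, P2.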